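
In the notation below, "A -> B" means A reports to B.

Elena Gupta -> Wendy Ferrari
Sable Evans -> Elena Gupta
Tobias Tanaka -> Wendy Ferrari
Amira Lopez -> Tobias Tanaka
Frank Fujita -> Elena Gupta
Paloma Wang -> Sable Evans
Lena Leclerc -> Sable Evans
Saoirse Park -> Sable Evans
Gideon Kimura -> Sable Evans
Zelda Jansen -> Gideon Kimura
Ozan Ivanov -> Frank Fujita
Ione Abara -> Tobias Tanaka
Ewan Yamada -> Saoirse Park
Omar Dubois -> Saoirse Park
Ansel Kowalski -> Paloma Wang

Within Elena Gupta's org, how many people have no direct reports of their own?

6

The people in Elena Gupta's organization with no one reporting to them are Ozan Ivanov, Zelda Jansen, Omar Dubois, Ewan Yamada, Lena Leclerc, Ansel Kowalski. That is 6.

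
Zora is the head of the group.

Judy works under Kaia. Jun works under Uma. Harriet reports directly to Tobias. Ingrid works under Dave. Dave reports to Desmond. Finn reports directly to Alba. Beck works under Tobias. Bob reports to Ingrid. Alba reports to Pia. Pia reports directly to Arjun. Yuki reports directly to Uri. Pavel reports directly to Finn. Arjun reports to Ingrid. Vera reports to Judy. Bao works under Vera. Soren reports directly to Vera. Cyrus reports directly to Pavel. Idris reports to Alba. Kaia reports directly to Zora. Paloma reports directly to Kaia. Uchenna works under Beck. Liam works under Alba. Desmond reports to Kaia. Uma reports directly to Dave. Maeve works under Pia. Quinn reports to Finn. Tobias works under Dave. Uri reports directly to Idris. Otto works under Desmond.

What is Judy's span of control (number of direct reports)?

Judy directly manages Vera. That is 1 direct report.

1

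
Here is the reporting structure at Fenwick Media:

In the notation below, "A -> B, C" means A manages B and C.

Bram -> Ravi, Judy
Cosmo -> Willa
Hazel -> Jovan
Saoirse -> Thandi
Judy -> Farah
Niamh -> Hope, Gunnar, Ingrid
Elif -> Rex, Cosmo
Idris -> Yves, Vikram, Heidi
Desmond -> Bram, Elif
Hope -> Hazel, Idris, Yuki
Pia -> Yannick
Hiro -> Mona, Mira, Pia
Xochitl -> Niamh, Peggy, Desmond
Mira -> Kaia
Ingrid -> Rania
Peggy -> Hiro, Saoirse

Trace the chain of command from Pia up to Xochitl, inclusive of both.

Pia -> Hiro -> Peggy -> Xochitl

Pia reports to Hiro. Hiro reports to Peggy. Peggy reports to Xochitl. Xochitl is at the top.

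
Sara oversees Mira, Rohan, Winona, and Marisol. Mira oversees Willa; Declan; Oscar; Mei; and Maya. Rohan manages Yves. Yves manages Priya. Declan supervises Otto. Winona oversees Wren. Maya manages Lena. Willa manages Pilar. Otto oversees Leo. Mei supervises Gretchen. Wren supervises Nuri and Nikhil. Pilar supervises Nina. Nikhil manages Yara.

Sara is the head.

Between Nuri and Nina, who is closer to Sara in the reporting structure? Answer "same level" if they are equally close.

Nuri

Nuri is 3 levels below Sara; Nina is 4. Nuri is higher.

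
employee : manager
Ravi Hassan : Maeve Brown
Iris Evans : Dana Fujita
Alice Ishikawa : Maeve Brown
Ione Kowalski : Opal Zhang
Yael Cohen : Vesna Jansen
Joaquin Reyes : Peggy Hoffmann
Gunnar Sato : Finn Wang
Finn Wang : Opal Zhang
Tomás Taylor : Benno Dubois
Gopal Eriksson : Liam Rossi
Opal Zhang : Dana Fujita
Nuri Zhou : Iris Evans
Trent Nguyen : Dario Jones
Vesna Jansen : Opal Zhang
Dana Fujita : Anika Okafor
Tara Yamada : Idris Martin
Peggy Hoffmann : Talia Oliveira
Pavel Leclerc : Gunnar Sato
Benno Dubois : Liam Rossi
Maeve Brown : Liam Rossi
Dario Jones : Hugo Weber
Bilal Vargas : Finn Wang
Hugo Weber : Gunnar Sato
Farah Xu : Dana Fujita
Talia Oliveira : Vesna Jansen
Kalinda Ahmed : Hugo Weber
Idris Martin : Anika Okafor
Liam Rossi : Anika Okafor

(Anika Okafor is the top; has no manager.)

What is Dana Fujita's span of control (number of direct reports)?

Dana Fujita directly manages Farah Xu, Iris Evans, Opal Zhang. That is 3 direct reports.

3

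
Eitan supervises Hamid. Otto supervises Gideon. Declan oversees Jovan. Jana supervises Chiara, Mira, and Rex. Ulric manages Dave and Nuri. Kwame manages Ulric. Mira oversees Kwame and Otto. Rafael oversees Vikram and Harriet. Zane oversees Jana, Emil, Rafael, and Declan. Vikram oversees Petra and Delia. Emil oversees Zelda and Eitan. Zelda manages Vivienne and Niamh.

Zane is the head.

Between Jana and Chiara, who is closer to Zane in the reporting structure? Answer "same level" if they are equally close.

Jana is 1 level below Zane; Chiara is 2. Jana is higher.

Jana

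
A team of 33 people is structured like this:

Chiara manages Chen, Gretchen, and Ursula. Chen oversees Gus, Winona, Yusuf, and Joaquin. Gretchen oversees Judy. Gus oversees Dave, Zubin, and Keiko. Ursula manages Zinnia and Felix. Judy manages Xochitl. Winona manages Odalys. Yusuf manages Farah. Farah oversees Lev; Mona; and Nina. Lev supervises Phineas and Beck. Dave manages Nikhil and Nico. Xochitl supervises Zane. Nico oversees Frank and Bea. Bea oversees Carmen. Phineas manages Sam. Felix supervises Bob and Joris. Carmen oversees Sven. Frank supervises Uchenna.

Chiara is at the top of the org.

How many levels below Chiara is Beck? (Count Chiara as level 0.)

Chain from Beck up to Chiara: Beck → Lev → Farah → Yusuf → Chen → Chiara. That is 5 steps up, so Beck is 5 levels below Chiara.

5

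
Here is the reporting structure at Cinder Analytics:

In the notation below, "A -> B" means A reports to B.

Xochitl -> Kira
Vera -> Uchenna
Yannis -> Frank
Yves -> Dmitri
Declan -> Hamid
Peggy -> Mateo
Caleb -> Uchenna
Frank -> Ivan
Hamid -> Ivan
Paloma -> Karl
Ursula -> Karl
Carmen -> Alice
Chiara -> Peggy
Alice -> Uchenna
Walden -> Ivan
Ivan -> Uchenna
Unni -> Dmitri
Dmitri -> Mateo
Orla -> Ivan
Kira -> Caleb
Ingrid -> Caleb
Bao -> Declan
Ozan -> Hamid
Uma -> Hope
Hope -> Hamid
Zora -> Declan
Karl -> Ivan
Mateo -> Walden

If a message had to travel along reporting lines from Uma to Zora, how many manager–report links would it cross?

4

Uma is 2 levels below Hamid, and Zora is 2 levels below Hamid (their lowest common manager). The shortest path runs up from Uma to Hamid and back down to Zora: 2 + 2 = 4 links.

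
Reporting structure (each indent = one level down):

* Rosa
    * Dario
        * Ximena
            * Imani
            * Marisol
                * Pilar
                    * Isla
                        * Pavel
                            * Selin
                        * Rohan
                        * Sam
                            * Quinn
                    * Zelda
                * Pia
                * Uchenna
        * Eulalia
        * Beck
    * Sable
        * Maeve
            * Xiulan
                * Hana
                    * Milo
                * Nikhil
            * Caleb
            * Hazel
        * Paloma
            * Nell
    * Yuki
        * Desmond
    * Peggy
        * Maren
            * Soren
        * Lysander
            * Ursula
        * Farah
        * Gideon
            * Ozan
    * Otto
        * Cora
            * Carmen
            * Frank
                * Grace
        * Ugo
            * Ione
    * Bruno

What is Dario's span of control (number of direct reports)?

3

Dario directly manages Ximena, Eulalia, Beck. That is 3 direct reports.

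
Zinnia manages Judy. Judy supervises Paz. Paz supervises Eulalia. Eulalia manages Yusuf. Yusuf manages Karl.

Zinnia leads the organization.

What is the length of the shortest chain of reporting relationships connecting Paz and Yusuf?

Yusuf is in Paz's organization: the chain from Yusuf up to Paz is Yusuf → Eulalia → Paz, which is 2 links.

2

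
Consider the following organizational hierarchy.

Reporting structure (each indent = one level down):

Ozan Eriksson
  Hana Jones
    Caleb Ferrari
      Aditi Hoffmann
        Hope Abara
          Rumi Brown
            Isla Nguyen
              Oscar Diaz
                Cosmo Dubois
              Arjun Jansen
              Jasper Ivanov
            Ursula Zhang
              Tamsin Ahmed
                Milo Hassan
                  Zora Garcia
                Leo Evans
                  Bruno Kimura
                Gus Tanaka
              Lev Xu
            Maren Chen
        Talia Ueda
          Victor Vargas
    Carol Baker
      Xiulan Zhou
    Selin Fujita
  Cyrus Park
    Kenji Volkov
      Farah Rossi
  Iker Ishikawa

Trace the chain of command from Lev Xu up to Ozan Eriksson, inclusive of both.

Lev Xu -> Ursula Zhang -> Rumi Brown -> Hope Abara -> Aditi Hoffmann -> Caleb Ferrari -> Hana Jones -> Ozan Eriksson

Lev Xu reports to Ursula Zhang. Ursula Zhang reports to Rumi Brown. Rumi Brown reports to Hope Abara. Hope Abara reports to Aditi Hoffmann. Aditi Hoffmann reports to Caleb Ferrari. Caleb Ferrari reports to Hana Jones. Hana Jones reports to Ozan Eriksson. Ozan Eriksson is at the top.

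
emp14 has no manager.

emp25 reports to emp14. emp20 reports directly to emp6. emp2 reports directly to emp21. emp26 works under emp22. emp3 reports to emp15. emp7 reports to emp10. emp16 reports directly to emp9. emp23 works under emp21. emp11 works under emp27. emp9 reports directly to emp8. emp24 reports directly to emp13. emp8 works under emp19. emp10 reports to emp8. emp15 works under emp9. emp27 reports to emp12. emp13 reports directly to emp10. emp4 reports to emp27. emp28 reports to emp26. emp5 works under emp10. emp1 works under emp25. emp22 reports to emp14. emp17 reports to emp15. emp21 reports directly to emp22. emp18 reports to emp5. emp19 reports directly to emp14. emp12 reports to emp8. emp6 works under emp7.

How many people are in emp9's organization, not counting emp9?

emp9 directly manages emp15, emp16. Under emp15: emp3, emp17 (2). emp16 has no reports. So emp9's organization is 2 direct reports plus everyone under them: 3 + 1 = 4.

4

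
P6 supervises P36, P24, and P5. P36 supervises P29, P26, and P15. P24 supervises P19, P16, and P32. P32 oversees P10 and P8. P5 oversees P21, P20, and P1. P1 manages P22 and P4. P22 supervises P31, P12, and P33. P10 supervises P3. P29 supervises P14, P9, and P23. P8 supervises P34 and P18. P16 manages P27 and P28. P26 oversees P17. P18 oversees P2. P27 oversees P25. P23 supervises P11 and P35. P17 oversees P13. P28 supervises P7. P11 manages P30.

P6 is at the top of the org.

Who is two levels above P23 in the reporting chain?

P36

P23 reports to P29, and P29 reports to P36. So P23's skip-level manager is P36.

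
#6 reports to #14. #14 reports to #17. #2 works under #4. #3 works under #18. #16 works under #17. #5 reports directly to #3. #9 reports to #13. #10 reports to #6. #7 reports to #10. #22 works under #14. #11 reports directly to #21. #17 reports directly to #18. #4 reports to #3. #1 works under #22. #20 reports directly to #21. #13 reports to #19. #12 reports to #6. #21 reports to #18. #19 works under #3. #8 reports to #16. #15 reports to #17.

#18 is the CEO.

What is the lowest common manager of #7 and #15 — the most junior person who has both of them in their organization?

#17

#7's chain of managers is #10, #6, #14, #17, #18. #15's chain of managers is #17, #18. The first manager that appears in both chains is #17.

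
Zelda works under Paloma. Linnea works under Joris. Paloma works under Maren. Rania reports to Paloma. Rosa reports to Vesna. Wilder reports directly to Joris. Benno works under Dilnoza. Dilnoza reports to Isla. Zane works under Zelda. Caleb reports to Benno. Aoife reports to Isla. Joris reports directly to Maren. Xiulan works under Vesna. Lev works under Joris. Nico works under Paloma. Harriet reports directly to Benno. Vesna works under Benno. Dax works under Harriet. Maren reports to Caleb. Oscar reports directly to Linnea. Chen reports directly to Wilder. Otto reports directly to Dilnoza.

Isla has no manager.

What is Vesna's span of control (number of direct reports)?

Vesna directly manages Rosa, Xiulan. That is 2 direct reports.

2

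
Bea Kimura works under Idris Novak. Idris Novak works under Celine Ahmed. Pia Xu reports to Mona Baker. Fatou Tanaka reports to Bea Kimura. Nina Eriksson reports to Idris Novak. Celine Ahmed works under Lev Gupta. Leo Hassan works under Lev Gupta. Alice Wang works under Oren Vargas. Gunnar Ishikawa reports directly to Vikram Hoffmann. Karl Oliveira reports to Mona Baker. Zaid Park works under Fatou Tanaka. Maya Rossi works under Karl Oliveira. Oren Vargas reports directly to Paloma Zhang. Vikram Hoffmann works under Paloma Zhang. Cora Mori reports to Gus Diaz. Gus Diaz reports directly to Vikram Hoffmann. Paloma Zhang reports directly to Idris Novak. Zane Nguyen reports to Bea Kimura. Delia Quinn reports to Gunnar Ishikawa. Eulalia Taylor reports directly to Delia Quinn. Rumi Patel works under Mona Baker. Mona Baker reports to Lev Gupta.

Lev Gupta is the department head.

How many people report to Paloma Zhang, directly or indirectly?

Paloma Zhang directly manages Oren Vargas, Vikram Hoffmann. Under Oren Vargas: Alice Wang (1). Under Vikram Hoffmann: Gus Diaz, Cora Mori, Gunnar Ishikawa, Delia Quinn, Eulalia Taylor (5). So Paloma Zhang's organization is 2 direct reports plus everyone under them: 2 + 6 = 8.

8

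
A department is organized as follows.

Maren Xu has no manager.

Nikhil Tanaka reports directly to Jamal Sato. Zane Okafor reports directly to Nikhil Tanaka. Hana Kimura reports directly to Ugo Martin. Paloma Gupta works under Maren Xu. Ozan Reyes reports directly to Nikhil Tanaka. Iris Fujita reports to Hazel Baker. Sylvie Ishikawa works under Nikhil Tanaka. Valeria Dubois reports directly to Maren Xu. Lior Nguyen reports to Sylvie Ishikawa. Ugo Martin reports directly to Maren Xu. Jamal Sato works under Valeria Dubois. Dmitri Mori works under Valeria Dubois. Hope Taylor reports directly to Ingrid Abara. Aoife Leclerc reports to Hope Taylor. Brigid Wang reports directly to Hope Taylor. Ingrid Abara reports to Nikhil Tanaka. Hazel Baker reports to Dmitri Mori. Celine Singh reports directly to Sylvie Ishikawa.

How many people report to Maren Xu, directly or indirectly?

18

Maren Xu directly manages Valeria Dubois, Ugo Martin, Paloma Gupta. Under Valeria Dubois: Dmitri Mori, Hazel Baker, Iris Fujita, Jamal Sato, Nikhil Tanaka, Ozan Reyes, Zane Okafor, Ingrid Abara, Hope Taylor, Aoife Leclerc, Brigid Wang, Sylvie Ishikawa, Lior Nguyen, Celine Singh (14). Under Ugo Martin: Hana Kimura (1). Paloma Gupta has no reports. So Maren Xu's organization is 3 direct reports plus everyone under them: 15 + 2 + 1 = 18.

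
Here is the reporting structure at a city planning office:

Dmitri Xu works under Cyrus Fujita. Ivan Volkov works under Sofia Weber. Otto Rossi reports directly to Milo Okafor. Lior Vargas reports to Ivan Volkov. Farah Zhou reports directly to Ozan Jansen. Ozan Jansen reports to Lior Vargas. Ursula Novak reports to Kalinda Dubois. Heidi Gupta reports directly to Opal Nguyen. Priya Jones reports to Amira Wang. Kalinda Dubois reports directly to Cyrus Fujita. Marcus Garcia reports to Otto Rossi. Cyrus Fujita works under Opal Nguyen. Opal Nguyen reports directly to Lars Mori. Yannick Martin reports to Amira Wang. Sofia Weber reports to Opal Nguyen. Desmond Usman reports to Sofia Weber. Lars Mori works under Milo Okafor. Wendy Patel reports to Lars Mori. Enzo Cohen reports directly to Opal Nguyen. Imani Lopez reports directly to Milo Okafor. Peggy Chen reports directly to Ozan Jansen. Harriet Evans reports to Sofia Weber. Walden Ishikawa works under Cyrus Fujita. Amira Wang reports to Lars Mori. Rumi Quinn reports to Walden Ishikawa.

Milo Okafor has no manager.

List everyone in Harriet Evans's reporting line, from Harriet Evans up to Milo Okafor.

Harriet Evans reports to Sofia Weber. Sofia Weber reports to Opal Nguyen. Opal Nguyen reports to Lars Mori. Lars Mori reports to Milo Okafor. Milo Okafor is at the top.

Harriet Evans -> Sofia Weber -> Opal Nguyen -> Lars Mori -> Milo Okafor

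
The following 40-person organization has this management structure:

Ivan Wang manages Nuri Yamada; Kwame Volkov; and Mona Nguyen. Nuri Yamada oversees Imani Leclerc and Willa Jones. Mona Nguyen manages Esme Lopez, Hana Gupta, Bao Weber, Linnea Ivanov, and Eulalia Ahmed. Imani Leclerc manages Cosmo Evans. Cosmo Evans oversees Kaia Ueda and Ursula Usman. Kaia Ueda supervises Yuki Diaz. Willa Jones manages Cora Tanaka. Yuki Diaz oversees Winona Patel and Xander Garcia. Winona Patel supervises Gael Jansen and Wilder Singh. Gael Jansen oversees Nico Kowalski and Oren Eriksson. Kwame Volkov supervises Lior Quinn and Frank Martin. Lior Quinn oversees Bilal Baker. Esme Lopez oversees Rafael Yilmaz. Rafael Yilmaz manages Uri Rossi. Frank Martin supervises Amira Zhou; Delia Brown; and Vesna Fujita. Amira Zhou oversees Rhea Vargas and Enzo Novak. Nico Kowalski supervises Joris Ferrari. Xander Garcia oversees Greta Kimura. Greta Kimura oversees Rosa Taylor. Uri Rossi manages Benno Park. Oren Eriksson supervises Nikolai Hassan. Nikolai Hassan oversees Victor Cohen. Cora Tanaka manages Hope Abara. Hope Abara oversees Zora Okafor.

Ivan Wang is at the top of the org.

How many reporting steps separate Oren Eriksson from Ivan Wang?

Chain from Oren Eriksson up to Ivan Wang: Oren Eriksson → Gael Jansen → Winona Patel → Yuki Diaz → Kaia Ueda → Cosmo Evans → Imani Leclerc → Nuri Yamada → Ivan Wang. That is 8 steps up, so Oren Eriksson is 8 levels below Ivan Wang.

8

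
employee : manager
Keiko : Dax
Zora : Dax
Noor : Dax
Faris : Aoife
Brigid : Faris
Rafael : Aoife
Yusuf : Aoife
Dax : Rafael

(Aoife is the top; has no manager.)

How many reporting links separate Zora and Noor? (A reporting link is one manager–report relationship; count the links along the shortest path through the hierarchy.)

Zora is 1 level below Dax, and Noor is 1 level below Dax (their lowest common manager). The shortest path runs up from Zora to Dax and back down to Noor: 1 + 1 = 2 links.

2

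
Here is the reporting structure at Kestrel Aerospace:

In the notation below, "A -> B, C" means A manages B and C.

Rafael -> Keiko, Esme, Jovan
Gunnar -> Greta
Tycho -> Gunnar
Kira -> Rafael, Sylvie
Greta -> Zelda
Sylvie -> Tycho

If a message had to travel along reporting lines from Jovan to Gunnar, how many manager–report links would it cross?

Jovan is 2 levels below Kira, and Gunnar is 3 levels below Kira (their lowest common manager). The shortest path runs up from Jovan to Kira and back down to Gunnar: 2 + 3 = 5 links.

5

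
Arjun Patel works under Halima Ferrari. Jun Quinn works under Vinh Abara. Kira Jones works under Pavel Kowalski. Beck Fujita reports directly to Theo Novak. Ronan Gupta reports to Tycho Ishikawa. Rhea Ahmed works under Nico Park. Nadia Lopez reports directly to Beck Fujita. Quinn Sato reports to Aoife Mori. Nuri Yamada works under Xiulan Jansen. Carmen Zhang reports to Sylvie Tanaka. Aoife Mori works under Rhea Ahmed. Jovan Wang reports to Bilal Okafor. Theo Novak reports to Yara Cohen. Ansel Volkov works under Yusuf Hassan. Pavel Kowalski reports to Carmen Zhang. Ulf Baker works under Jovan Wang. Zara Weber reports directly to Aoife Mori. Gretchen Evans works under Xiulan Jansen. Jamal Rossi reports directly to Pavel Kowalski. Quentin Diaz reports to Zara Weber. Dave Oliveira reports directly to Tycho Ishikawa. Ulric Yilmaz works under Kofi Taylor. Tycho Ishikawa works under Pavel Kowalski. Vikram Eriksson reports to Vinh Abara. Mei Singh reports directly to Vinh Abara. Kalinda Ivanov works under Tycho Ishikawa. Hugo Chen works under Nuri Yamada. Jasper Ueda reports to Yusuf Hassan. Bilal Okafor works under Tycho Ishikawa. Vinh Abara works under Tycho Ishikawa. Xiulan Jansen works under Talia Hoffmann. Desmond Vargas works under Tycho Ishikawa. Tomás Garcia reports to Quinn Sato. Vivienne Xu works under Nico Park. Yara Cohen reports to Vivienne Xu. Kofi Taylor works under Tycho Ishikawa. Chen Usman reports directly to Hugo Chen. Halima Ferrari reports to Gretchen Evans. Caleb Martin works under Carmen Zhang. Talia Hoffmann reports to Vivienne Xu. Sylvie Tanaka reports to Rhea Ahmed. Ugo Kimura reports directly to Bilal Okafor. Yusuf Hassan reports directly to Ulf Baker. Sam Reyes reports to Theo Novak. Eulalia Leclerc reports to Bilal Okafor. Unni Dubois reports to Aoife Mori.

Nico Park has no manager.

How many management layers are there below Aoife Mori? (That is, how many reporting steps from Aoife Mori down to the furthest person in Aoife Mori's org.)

The longest chain under Aoife Mori runs Aoife Mori → Zara Weber → Quentin Diaz, which is 2 levels below Aoife Mori.

2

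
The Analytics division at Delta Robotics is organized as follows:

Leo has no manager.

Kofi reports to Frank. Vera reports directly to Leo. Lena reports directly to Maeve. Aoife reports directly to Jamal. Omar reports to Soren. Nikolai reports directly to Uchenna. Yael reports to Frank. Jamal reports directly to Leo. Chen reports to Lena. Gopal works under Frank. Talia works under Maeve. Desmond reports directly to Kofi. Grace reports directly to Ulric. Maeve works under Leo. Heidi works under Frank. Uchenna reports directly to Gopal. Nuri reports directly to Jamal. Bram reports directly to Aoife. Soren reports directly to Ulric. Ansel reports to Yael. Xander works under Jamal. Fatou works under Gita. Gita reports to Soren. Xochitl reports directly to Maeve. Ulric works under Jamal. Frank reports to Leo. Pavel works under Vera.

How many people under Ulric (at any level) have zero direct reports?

3

The people in Ulric's organization with no one reporting to them are Grace, Omar, Fatou. That is 3.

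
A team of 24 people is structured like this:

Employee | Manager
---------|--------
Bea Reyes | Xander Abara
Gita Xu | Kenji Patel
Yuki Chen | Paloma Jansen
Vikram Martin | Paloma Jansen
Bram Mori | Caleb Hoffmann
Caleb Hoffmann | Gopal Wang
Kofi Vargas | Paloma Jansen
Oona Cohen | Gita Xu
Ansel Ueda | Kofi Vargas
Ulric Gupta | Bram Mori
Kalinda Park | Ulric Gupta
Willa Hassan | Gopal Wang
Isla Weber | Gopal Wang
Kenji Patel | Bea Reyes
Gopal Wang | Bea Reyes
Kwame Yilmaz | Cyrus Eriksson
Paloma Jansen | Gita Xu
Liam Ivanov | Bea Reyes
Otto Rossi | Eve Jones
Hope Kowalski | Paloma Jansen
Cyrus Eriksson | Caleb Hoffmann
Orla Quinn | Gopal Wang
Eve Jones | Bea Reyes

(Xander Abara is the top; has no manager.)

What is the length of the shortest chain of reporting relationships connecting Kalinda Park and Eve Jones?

6

Kalinda Park is 5 levels below Bea Reyes, and Eve Jones is 1 level below Bea Reyes (their lowest common manager). The shortest path runs up from Kalinda Park to Bea Reyes and back down to Eve Jones: 5 + 1 = 6 links.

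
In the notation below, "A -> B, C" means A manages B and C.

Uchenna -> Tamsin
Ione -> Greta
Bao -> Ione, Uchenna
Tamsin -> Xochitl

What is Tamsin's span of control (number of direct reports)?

1

Tamsin directly manages Xochitl. That is 1 direct report.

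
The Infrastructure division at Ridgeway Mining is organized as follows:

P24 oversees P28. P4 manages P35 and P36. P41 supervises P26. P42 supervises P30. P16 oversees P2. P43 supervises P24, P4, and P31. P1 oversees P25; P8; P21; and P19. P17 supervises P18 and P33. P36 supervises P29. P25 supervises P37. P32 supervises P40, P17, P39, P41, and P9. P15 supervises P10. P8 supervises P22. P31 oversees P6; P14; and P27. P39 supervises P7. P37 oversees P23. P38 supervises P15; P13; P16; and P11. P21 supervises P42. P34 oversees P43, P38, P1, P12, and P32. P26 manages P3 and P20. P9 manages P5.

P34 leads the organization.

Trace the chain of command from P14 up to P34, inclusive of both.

P14 -> P31 -> P43 -> P34

P14 reports to P31. P31 reports to P43. P43 reports to P34. P34 is at the top.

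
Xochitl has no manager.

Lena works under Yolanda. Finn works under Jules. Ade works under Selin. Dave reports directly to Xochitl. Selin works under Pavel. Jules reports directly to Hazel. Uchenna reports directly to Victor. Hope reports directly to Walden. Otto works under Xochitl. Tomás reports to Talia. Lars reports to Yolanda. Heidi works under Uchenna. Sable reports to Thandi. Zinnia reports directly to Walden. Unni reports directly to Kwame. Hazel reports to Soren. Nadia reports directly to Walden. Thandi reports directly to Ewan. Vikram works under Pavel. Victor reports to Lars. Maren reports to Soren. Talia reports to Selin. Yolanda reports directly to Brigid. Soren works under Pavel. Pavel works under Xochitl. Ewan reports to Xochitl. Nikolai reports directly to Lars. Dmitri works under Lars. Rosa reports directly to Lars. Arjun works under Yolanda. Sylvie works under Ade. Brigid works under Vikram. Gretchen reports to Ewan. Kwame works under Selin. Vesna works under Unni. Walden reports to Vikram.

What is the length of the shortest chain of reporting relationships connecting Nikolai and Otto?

Nikolai is 6 levels below Xochitl, and Otto is 1 level below Xochitl (their lowest common manager). The shortest path runs up from Nikolai to Xochitl and back down to Otto: 6 + 1 = 7 links.

7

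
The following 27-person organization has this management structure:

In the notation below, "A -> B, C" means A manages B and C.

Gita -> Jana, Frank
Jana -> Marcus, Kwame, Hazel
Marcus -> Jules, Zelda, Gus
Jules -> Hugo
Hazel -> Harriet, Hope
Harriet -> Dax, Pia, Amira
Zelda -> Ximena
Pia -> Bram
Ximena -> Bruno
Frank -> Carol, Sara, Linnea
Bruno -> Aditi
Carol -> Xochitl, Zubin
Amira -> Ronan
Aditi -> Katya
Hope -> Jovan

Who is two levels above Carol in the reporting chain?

Carol reports to Frank, and Frank reports to Gita. So Carol's skip-level manager is Gita.

Gita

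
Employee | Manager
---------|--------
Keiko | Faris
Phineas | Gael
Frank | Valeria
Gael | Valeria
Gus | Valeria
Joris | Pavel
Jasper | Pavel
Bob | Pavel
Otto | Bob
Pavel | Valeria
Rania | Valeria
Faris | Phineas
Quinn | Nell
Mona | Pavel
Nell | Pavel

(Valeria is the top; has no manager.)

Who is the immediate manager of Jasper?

Pavel

Jasper reports directly to Pavel.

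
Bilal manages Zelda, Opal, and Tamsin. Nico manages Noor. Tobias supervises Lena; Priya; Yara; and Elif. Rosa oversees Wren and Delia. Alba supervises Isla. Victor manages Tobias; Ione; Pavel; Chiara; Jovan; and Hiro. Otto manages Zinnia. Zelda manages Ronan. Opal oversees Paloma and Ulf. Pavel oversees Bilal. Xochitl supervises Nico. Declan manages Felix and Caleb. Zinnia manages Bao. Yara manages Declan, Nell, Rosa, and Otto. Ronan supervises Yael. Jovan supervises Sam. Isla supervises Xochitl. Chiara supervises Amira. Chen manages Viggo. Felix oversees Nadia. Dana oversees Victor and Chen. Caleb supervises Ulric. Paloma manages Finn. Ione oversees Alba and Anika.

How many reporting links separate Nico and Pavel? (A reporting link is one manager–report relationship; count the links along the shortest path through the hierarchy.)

6

Nico is 5 levels below Victor, and Pavel is 1 level below Victor (their lowest common manager). The shortest path runs up from Nico to Victor and back down to Pavel: 5 + 1 = 6 links.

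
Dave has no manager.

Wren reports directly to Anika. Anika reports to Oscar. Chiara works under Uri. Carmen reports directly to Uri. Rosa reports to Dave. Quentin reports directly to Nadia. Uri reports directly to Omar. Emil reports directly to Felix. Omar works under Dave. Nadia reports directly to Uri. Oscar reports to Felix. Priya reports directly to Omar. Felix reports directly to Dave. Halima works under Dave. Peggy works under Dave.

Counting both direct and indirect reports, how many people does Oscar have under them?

2

Oscar directly manages Anika. Under Anika: Wren (1). That's 2 in total.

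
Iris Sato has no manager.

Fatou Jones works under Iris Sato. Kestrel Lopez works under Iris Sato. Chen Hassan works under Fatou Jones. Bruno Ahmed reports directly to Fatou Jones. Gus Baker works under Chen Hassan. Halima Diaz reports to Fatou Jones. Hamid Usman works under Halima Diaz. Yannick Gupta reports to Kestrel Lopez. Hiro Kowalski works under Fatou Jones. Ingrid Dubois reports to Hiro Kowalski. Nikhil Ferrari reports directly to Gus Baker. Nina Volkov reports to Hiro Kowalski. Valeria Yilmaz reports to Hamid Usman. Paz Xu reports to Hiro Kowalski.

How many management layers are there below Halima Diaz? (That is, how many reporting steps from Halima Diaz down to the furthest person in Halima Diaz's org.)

2

The longest chain under Halima Diaz runs Halima Diaz → Hamid Usman → Valeria Yilmaz, which is 2 levels below Halima Diaz.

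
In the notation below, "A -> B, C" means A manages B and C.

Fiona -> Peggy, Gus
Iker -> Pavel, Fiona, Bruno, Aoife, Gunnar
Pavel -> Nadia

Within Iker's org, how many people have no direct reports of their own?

The people in Iker's organization with no one reporting to them are Gunnar, Aoife, Bruno, Gus, Peggy, Nadia. That is 6.

6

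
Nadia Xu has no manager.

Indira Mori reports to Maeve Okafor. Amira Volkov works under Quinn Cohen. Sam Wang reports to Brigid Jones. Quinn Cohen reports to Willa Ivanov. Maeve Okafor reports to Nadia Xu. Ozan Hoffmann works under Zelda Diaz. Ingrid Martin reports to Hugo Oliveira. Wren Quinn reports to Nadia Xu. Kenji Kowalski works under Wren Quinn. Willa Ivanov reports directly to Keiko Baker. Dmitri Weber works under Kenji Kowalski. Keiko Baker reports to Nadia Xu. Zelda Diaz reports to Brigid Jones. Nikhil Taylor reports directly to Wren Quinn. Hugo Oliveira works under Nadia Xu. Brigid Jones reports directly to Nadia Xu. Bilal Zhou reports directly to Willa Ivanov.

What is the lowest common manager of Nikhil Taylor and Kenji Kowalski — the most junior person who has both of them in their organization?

Wren Quinn

Nikhil Taylor's chain of managers is Wren Quinn, Nadia Xu. Kenji Kowalski's chain of managers is Wren Quinn, Nadia Xu. The first manager that appears in both chains is Wren Quinn.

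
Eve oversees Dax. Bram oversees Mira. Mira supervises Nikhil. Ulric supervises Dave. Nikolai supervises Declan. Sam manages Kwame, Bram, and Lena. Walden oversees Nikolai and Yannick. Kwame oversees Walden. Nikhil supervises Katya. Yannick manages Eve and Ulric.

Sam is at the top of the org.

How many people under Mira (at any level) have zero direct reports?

The only person in Mira's organization with no one reporting to them is Katya. That is 1.

1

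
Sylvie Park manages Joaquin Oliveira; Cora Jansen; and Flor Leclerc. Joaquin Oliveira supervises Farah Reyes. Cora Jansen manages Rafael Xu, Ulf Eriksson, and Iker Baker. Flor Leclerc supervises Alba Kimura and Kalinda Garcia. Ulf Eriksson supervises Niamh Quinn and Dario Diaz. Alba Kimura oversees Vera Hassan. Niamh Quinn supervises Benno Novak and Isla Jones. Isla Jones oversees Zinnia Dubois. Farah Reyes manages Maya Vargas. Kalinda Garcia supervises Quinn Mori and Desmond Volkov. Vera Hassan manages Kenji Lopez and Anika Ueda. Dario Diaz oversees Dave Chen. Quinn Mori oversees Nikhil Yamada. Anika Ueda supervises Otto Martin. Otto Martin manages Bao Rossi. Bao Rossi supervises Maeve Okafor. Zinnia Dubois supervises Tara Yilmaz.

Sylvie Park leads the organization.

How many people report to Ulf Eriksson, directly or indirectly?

7

Ulf Eriksson directly manages Niamh Quinn, Dario Diaz. Under Niamh Quinn: Benno Novak, Isla Jones, Zinnia Dubois, Tara Yilmaz (4). Under Dario Diaz: Dave Chen (1). So Ulf Eriksson's organization is 2 direct reports plus everyone under them: 5 + 2 = 7.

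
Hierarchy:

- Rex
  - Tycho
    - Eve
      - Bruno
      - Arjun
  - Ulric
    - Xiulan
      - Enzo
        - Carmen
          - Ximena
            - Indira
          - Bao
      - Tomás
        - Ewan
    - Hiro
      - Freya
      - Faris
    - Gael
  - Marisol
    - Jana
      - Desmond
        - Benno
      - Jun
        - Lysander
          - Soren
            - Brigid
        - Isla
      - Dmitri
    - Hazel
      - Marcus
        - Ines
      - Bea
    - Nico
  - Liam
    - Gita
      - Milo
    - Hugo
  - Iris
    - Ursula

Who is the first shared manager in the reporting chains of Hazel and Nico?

Marisol

Hazel's chain of managers is Marisol, Rex. Nico's chain of managers is Marisol, Rex. The first manager that appears in both chains is Marisol.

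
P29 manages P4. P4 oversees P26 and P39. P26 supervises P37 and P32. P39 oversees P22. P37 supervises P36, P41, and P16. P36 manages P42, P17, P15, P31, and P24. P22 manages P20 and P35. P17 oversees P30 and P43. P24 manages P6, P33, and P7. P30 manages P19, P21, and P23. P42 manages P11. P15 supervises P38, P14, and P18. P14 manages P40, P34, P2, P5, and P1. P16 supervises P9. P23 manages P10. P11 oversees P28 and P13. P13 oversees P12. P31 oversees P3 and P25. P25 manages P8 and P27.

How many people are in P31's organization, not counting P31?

4

P31 directly manages P25, P3. Under P25: P27, P8 (2). P3 has no reports. So P31's organization is 2 direct reports plus everyone under them: 3 + 1 = 4.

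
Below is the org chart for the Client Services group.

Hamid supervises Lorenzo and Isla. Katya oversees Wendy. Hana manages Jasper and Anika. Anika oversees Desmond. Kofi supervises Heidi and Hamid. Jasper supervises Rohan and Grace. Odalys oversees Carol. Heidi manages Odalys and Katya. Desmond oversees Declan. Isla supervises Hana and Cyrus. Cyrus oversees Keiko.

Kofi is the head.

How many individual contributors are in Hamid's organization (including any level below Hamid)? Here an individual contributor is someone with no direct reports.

The people in Hamid's organization with no one reporting to them are Lorenzo, Keiko, Declan, Grace, Rohan. That is 5.

5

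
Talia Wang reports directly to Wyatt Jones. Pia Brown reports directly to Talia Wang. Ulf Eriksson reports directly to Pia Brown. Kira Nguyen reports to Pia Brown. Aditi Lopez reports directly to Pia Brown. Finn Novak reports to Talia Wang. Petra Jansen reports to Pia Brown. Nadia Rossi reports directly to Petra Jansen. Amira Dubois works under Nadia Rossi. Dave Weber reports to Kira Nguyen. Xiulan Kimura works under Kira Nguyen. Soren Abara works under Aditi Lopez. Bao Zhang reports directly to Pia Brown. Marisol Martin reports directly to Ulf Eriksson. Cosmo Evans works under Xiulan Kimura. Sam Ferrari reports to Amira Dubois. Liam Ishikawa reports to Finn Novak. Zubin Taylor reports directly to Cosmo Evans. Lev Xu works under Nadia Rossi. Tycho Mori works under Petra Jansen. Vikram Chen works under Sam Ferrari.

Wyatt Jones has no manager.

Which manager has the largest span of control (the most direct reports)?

Pia Brown

Direct-report counts: Wyatt Jones has 1; Talia Wang has 2; Finn Novak has 1; Pia Brown has 5; Petra Jansen has 2; Nadia Rossi has 2; Amira Dubois has 1; Sam Ferrari has 1; Aditi Lopez has 1; Kira Nguyen has 2; Xiulan Kimura has 1; Cosmo Evans has 1; Ulf Eriksson has 1. The largest is 5, held by Pia Brown.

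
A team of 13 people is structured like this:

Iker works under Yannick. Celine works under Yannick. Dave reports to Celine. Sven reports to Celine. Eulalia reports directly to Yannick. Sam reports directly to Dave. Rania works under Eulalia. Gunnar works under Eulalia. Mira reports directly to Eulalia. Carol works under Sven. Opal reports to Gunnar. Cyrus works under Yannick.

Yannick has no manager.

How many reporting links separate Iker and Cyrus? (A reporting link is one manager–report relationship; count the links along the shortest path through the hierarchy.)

Iker is 1 level below Yannick, and Cyrus is 1 level below Yannick (their lowest common manager). The shortest path runs up from Iker to Yannick and back down to Cyrus: 1 + 1 = 2 links.

2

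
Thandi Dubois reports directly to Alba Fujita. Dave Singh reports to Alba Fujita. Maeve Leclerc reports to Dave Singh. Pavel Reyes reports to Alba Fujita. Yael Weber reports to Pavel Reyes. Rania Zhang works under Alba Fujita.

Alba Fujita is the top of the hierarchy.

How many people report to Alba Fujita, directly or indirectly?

Alba Fujita directly manages Thandi Dubois, Dave Singh, Pavel Reyes, Rania Zhang. Thandi Dubois has no reports. Under Dave Singh: Maeve Leclerc (1). Under Pavel Reyes: Yael Weber (1). Rania Zhang has no reports. So Alba Fujita's organization is 4 direct reports plus everyone under them: 1 + 2 + 2 + 1 = 6.

6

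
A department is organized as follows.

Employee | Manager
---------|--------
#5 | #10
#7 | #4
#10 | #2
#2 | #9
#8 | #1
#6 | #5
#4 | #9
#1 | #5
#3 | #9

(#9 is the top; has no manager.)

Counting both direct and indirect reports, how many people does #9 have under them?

#9 directly manages #3, #4, #2. #3 has no reports. Under #4: #7 (1). Under #2: #10, #5, #1, #8, #6 (5). So #9's organization is 3 direct reports plus everyone under them: 1 + 2 + 6 = 9.

9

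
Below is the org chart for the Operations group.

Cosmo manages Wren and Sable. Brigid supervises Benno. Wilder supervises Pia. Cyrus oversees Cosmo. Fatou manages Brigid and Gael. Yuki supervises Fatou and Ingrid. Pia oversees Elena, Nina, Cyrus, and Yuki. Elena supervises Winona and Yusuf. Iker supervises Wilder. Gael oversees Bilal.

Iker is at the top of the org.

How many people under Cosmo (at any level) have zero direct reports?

2

The people in Cosmo's organization with no one reporting to them are Sable, Wren. That is 2.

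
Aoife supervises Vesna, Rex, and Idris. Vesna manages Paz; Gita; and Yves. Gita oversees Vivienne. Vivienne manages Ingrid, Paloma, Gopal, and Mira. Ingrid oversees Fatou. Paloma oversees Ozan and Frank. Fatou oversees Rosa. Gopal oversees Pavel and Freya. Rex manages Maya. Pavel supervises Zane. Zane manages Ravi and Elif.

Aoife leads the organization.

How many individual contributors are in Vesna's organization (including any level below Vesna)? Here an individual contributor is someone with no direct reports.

The people in Vesna's organization with no one reporting to them are Yves, Paz, Mira, Freya, Elif, Ravi, Frank, Ozan, Rosa. That is 9.

9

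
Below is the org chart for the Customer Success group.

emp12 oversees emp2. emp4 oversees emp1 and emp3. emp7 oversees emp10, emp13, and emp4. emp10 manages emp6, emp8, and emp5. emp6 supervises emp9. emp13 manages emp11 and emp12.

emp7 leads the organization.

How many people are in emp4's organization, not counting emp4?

2

emp4 directly manages emp1, emp3. emp1 has no reports. emp3 has no reports. So emp4's organization is 2 direct reports plus everyone under them: 1 + 1 = 2.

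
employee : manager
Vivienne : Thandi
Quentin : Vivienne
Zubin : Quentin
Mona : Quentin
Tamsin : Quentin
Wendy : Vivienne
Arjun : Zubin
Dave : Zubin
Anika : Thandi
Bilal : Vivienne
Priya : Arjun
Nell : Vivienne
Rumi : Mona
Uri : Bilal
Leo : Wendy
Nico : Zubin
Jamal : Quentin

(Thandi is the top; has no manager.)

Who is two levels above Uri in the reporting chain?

Uri reports to Bilal, and Bilal reports to Vivienne. So Uri's skip-level manager is Vivienne.

Vivienne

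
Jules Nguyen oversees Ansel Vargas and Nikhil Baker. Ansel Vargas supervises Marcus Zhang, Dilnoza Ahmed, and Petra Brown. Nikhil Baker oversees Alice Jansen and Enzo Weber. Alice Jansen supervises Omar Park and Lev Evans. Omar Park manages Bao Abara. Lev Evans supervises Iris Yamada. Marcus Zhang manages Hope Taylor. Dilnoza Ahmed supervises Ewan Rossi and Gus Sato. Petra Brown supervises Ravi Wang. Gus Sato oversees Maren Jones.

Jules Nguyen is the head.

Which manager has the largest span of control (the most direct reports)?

Direct-report counts: Jules Nguyen has 2; Nikhil Baker has 2; Alice Jansen has 2; Lev Evans has 1; Omar Park has 1; Ansel Vargas has 3; Petra Brown has 1; Dilnoza Ahmed has 2; Gus Sato has 1; Marcus Zhang has 1. The largest is 3, held by Ansel Vargas.

Ansel Vargas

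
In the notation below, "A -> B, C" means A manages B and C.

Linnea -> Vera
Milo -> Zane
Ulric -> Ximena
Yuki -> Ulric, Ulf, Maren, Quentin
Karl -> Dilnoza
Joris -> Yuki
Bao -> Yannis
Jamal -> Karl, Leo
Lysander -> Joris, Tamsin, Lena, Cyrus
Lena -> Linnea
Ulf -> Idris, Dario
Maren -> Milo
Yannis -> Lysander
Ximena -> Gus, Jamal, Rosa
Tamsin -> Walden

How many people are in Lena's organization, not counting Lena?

2

Lena directly manages Linnea. Under Linnea: Vera (1). That's 2 in total.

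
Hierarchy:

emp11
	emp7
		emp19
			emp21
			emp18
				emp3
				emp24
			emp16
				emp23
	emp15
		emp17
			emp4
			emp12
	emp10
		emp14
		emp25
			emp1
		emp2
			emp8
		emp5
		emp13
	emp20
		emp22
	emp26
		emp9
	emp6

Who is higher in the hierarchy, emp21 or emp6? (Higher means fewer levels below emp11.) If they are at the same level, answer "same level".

emp6

emp21 is 3 levels below emp11; emp6 is 1. emp6 is higher.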